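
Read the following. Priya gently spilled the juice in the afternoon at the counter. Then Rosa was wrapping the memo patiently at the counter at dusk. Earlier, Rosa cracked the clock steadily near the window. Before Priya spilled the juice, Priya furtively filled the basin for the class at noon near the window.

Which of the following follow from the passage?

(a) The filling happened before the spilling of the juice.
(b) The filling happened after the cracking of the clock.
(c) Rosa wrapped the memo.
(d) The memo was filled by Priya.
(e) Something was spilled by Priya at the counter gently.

(a), (e)

(a) Entailed — the narrative places the filling before the spilling.
(b) Not entailed — the narrative doesn't order the cracking relative to the filling.
(c) Not entailed — 'was wrapping' is progressive on an accomplishment; it does not entail the completed 'wrapped'.
(d) Not entailed — Priya filled the basin, not the memo; the memo belongs to the wrapping event.
(e) Entailed — the original entails any weakening of itself; this just drops 'in the afternoon' and generalizes the patient.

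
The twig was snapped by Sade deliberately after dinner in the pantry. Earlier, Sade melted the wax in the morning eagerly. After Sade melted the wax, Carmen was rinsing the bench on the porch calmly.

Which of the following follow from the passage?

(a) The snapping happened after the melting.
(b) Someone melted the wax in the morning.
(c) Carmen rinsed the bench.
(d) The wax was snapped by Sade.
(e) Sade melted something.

(a) Entailed — the narrative places the melting before the snapping.
(b) Entailed — every conjunct here is already in the original melting event.
(c) Entailed — 'rinse' is an activity; 'was rinsing' entails that some rinsing happened, so 'rinsed' holds.
(d) Not entailed — Sade snapped the twig, not the wax; the wax belongs to the melting event.
(e) Entailed — the original entails any weakening of itself; this just drops 'in the morning', 'eagerly' and generalizes the patient.

(a), (b), (c), (e)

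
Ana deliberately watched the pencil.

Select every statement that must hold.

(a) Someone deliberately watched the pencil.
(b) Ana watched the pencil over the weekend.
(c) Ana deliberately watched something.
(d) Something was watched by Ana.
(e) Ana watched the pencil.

(a) Entailed — generalizing the agent leaves a sub-description the original still satisfies.
(b) Not entailed — 'over the weekend' adds information not in the original event.
(c) Entailed — every conjunct here is already in the original watching event.
(d) Entailed — dropping 'deliberately' and generalizing the patient leaves a sub-description the original still satisfies.
(e) Entailed — this follows by dropping conjuncts from the watching event's description.

(a), (c), (d), (e)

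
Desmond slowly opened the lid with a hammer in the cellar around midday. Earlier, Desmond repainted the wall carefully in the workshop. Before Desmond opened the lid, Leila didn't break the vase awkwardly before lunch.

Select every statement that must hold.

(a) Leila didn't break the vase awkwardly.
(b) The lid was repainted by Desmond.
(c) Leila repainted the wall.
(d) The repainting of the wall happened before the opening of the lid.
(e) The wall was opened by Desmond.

(a) Not entailed — dropping 'before lunch' under negation is not valid — the original leaves open that Leila broke the vase some other way.
(b) Not entailed — Desmond repainted the wall, not the lid; the lid belongs to the opening event.
(c) Not entailed — the passage has Desmond repainting the wall, not Leila.
(d) Entailed — the narrative places the repainting before the opening.
(e) Not entailed — Desmond opened the lid, not the wall; the wall belongs to the repainting event.

(d)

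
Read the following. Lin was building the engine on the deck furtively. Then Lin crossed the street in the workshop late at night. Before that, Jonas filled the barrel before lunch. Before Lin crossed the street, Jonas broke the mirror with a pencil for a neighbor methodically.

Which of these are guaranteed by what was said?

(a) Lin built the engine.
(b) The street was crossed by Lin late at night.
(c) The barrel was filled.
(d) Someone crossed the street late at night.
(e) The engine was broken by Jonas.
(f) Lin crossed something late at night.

(b), (c), (d), (f)

(a) Not entailed — 'was building' is progressive on an accomplishment; it does not entail the completed 'built'.
(b) Entailed — dropping 'in the workshop' leaves a sub-description the original still satisfies.
(c) Entailed — this follows by dropping conjuncts from the filling event's description.
(d) Entailed — this follows by dropping conjuncts from the crossing event's description.
(e) Not entailed — Jonas broke the mirror, not the engine; the engine belongs to the building event.
(f) Entailed — the original entails any weakening of itself; this just drops 'in the workshop' and generalizes the patient.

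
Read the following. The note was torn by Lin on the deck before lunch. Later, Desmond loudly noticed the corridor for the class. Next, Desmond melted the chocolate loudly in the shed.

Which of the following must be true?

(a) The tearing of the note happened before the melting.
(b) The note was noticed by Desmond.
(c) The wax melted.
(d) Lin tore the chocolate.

(a)

(a) Entailed — the narrative places the tearing before the melting.
(b) Not entailed — Desmond noticed the corridor, not the note; the note belongs to the tearing event.
(c) Not entailed — the chocolate is what melted, not the wax.
(d) Not entailed — Lin tore the note, not the chocolate; the chocolate belongs to the melting event.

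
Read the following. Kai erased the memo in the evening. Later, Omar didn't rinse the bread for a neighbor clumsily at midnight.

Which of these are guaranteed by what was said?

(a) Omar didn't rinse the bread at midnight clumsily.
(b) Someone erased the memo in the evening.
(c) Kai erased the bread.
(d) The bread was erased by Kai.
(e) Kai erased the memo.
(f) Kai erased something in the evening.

(a) Not entailed — dropping 'for a neighbor' under negation is not valid — the original leaves open that Omar rinsed the bread some other way.
(b) Entailed — every conjunct here is already in the original erasing event.
(c) Not entailed — Kai erased the memo, not the bread; the bread belongs to the rinsing event.
(d) Not entailed — Kai erased the memo, not the bread; the bread belongs to the rinsing event.
(e) Entailed — the original entails any weakening of itself; this just drops 'in the evening'.
(f) Entailed — generalizing the patient leaves a sub-description the original still satisfies.

(b), (e), (f)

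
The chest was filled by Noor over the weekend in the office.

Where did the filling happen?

in the office

'in the office' marks the location of the filling event.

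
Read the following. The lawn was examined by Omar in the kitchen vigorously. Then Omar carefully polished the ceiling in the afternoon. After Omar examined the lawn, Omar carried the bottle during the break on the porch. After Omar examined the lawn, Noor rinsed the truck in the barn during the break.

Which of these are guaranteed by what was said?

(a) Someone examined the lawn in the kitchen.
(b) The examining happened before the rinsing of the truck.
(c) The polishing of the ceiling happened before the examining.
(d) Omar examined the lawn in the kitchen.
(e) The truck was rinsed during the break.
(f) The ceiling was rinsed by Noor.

(a), (b), (d), (e)

(a) Entailed — the original entails any weakening of itself; this just drops 'vigorously' and generalizes the agent.
(b) Entailed — the narrative places the examining before the rinsing.
(c) Not entailed — the narrative places the examining before the polishing, not after.
(d) Entailed — this follows by dropping conjuncts from the examining event's description.
(e) Entailed — dropping 'in the barn' and generalizing the agent leaves a sub-description the original still satisfies.
(f) Not entailed — Noor rinsed the truck, not the ceiling; the ceiling belongs to the polishing event.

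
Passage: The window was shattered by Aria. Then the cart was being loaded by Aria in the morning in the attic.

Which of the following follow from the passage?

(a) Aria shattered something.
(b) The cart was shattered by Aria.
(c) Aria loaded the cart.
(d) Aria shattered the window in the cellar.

(a)

(a) Entailed — every conjunct here is already in the original shattering event.
(b) Not entailed — Aria shattered the window, not the cart; the cart belongs to the loading event.
(c) Not entailed — 'was loading' is progressive on an accomplishment; it does not entail the completed 'loaded'.
(d) Not entailed — 'in the cellar' adds information not in the original event.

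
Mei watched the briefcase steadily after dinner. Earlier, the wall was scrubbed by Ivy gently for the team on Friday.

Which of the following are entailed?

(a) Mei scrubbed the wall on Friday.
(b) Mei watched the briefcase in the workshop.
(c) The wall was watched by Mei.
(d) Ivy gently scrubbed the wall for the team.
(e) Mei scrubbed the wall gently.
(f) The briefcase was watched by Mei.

(d), (f)

(a) Not entailed — the passage has Ivy scrubbing the wall, not Mei.
(b) Not entailed — 'in the workshop' adds information not in the original event.
(c) Not entailed — Mei watched the briefcase, not the wall; the wall belongs to the scrubbing event.
(d) Entailed — every conjunct here is already in the original scrubbing event.
(e) Not entailed — the passage has Ivy scrubbing the wall, not Mei.
(f) Entailed — this follows by dropping conjuncts from the watching event's description.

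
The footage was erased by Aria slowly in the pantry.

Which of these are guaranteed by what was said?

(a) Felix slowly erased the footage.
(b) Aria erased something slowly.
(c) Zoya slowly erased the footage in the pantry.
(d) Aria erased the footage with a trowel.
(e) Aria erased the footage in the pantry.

(a) Not entailed — the passage has Aria erasing the footage, not Felix.
(b) Entailed — every conjunct here is already in the original erasing event.
(c) Not entailed — the passage has Aria erasing the footage, not Zoya.
(d) Not entailed — 'with a trowel' adds information not in the original event.
(e) Entailed — this follows by dropping conjuncts from the erasing event's description.

(b), (e)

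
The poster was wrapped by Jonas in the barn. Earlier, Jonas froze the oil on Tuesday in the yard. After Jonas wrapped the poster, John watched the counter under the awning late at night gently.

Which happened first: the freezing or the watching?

the freezing

The connectives place the freezing before the watching.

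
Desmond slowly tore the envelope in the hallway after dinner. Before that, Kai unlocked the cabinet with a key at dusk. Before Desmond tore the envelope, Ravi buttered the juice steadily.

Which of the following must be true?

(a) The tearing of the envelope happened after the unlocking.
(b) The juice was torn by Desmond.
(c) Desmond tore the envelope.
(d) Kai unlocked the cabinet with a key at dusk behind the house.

(a), (c)

(a) Entailed — the narrative places the unlocking before the tearing.
(b) Not entailed — Desmond tore the envelope, not the juice; the juice belongs to the buttering event.
(c) Entailed — dropping 'after dinner', 'slowly', 'in the hallway' leaves a sub-description the original still satisfies.
(d) Not entailed — 'behind the house' adds information not in the original event.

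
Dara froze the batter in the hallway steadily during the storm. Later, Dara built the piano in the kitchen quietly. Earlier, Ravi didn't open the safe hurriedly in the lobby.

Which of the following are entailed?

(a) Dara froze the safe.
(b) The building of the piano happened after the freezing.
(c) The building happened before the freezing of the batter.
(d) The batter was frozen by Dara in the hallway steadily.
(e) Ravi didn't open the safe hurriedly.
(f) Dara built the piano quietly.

(a) Not entailed — Dara froze the batter, not the safe; the safe belongs to the opening event.
(b) Entailed — the narrative places the freezing before the building.
(c) Not entailed — the narrative places the freezing before the building, not after.
(d) Entailed — every conjunct here is already in the original freezing event.
(e) Not entailed — dropping 'in the lobby' under negation is not valid — the original leaves open that Ravi opened the safe some other way.
(f) Entailed — every conjunct here is already in the original building event.

(b), (d), (f)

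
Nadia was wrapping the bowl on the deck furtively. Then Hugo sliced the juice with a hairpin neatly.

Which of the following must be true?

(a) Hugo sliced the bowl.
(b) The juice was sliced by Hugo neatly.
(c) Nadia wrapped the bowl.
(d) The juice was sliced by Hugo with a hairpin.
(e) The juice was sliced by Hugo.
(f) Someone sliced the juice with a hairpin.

(b), (d), (e), (f)

(a) Not entailed — Hugo sliced the juice, not the bowl; the bowl belongs to the wrapping event.
(b) Entailed — every conjunct here is already in the original slicing event.
(c) Not entailed — 'was wrapping' is progressive on an accomplishment; it does not entail the completed 'wrapped'.
(d) Entailed — every conjunct here is already in the original slicing event.
(e) Entailed — every conjunct here is already in the original slicing event.
(f) Entailed — dropping 'neatly' and generalizing the agent leaves a sub-description the original still satisfies.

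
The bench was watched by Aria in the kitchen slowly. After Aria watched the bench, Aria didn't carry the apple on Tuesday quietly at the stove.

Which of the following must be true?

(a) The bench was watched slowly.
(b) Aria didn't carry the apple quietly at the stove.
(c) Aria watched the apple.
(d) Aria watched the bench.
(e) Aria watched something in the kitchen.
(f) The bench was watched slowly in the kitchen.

(a) Entailed — this follows by dropping conjuncts from the watching event's description.
(b) Not entailed — dropping 'on Tuesday' under negation is not valid — the original leaves open that Aria carried the apple some other way.
(c) Not entailed — Aria watched the bench, not the apple; the apple belongs to the carrying event.
(d) Entailed — dropping 'in the kitchen', 'slowly' leaves a sub-description the original still satisfies.
(e) Entailed — every conjunct here is already in the original watching event.
(f) Entailed — this follows by dropping conjuncts from the watching event's description.

(a), (d), (e), (f)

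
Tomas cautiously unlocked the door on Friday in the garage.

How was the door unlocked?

cautiously

'cautiously' marks the manner of the unlocking event.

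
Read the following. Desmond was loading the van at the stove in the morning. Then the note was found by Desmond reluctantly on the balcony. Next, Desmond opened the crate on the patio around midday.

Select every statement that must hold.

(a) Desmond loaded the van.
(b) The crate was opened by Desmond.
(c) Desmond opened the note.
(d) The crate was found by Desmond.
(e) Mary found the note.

(a) Not entailed — 'was loading' is progressive on an accomplishment; it does not entail the completed 'loaded'.
(b) Entailed — dropping 'around midday', 'on the patio' leaves a sub-description the original still satisfies.
(c) Not entailed — Desmond opened the crate, not the note; the note belongs to the finding event.
(d) Not entailed — Desmond found the note, not the crate; the crate belongs to the opening event.
(e) Not entailed — the passage has Desmond finding the note, not Mary.

(b)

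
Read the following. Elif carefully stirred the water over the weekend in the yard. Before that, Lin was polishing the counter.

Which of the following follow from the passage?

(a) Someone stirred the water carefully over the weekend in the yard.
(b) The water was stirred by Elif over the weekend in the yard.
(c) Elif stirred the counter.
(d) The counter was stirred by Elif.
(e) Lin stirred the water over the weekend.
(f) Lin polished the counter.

(a), (b), (f)

(a) Entailed — this follows by dropping conjuncts from the stirring event's description.
(b) Entailed — every conjunct here is already in the original stirring event.
(c) Not entailed — Elif stirred the water, not the counter; the counter belongs to the polishing event.
(d) Not entailed — Elif stirred the water, not the counter; the counter belongs to the polishing event.
(e) Not entailed — the passage has Elif stirring the water, not Lin.
(f) Entailed — 'polish' is an activity; 'was polishing' entails that some polishing happened, so 'polished' holds.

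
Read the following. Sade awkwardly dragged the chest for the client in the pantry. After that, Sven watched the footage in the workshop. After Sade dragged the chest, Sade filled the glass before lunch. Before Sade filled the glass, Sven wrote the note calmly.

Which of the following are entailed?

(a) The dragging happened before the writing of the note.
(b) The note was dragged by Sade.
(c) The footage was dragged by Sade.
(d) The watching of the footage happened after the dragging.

(d)

(a) Not entailed — the narrative doesn't order the dragging relative to the writing.
(b) Not entailed — Sade dragged the chest, not the note; the note belongs to the writing event.
(c) Not entailed — Sade dragged the chest, not the footage; the footage belongs to the watching event.
(d) Entailed — the narrative places the dragging before the watching.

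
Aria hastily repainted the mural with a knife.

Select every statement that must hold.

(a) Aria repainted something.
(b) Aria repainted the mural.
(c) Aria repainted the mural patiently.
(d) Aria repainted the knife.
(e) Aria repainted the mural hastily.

(a) Entailed — every conjunct here is already in the original repainting event.
(b) Entailed — this follows by dropping conjuncts from the repainting event's description.
(c) Not entailed — 'patiently' adds a manner not in (and inconsistent with) the original.
(d) Not entailed — the knife is the instrument, not what was repainted.
(e) Entailed — dropping 'with a knife' leaves a sub-description the original still satisfies.

(a), (b), (e)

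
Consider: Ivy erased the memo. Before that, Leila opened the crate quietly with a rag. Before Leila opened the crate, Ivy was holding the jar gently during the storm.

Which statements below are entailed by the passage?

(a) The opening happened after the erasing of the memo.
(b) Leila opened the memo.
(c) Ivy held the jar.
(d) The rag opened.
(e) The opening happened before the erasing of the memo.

(c), (e)

(a) Not entailed — the narrative places the opening before the erasing, not after.
(b) Not entailed — Leila opened the crate, not the memo; the memo belongs to the erasing event.
(c) Entailed — 'hold' is an activity; 'was holding' entails that some holding happened, so 'held' holds.
(d) Not entailed — the crate is what opened, not the rag.
(e) Entailed — the narrative places the opening before the erasing.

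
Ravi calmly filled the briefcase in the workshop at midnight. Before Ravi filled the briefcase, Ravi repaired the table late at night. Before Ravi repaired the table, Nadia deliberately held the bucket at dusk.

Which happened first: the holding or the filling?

the holding

The connectives place the holding before the filling.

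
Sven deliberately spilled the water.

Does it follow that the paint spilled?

no

Nothing is said about any paint; only the water is affected.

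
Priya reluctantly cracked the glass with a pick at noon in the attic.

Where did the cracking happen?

'in the attic' marks the location of the cracking event.

in the attic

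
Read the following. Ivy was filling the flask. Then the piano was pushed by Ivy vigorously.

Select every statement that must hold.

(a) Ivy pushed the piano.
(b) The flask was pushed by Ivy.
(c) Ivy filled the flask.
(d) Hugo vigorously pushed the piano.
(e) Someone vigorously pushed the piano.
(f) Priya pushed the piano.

(a), (e)

(a) Entailed — every conjunct here is already in the original pushing event.
(b) Not entailed — Ivy pushed the piano, not the flask; the flask belongs to the filling event.
(c) Not entailed — 'was filling' is progressive on an accomplishment; it does not entail the completed 'filled'.
(d) Not entailed — the passage has Ivy pushing the piano, not Hugo.
(e) Entailed — generalizing the agent leaves a sub-description the original still satisfies.
(f) Not entailed — the passage has Ivy pushing the piano, not Priya.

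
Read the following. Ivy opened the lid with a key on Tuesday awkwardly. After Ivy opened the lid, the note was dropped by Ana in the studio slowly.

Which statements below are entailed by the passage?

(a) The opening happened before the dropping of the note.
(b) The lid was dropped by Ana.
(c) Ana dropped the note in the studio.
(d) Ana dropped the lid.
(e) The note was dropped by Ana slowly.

(a), (c), (e)

(a) Entailed — the narrative places the opening before the dropping.
(b) Not entailed — Ana dropped the note, not the lid; the lid belongs to the opening event.
(c) Entailed — every conjunct here is already in the original dropping event.
(d) Not entailed — Ana dropped the note, not the lid; the lid belongs to the opening event.
(e) Entailed — dropping 'in the studio' leaves a sub-description the original still satisfies.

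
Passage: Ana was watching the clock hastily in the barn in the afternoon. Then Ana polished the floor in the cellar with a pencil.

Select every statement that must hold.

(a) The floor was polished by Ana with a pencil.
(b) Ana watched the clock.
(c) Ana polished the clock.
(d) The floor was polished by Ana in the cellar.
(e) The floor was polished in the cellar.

(a), (b), (d), (e)

(a) Entailed — dropping 'in the cellar' leaves a sub-description the original still satisfies.
(b) Entailed — 'watch' is an activity; 'was watching' entails that some watching happened, so 'watched' holds.
(c) Not entailed — Ana polished the floor, not the clock; the clock belongs to the watching event.
(d) Entailed — this follows by dropping conjuncts from the polishing event's description.
(e) Entailed — every conjunct here is already in the original polishing event.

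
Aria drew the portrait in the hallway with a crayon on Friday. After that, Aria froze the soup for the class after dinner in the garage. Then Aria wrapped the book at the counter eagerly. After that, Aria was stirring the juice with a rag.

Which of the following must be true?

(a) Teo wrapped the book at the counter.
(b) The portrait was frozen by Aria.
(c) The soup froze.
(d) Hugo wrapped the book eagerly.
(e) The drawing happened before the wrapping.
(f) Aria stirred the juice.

(c), (e), (f)

(a) Not entailed — the passage has Aria wrapping the book, not Teo.
(b) Not entailed — Aria froze the soup, not the portrait; the portrait belongs to the drawing event.
(c) Entailed — 'Aria froze the soup' is causative; it entails the inchoative 'the soup froze'.
(d) Not entailed — the passage has Aria wrapping the book, not Hugo.
(e) Entailed — the narrative places the drawing before the wrapping.
(f) Entailed — 'stir' is an activity; 'was stirring' entails that some stirring happened, so 'stirred' holds.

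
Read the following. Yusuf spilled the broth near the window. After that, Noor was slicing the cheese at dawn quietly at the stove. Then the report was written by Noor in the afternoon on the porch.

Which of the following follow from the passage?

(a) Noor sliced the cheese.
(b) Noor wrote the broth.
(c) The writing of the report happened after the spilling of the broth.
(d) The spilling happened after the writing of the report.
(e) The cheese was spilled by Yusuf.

(c)

(a) Not entailed — 'was slicing' is progressive on an accomplishment; it does not entail the completed 'sliced'.
(b) Not entailed — Noor wrote the report, not the broth; the broth belongs to the spilling event.
(c) Entailed — the narrative places the spilling before the writing.
(d) Not entailed — the narrative places the spilling before the writing, not after.
(e) Not entailed — Yusuf spilled the broth, not the cheese; the cheese belongs to the slicing event.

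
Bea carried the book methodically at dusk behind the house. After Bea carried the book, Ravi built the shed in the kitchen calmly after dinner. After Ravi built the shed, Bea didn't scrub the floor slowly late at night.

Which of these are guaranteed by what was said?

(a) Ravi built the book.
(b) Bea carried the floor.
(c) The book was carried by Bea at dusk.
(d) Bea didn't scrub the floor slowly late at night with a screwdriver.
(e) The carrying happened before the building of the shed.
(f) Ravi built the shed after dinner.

(c), (d), (e), (f)

(a) Not entailed — Ravi built the shed, not the book; the book belongs to the carrying event.
(b) Not entailed — Bea carried the book, not the floor; the floor belongs to the scrubbing event.
(c) Entailed — dropping 'methodically', 'behind the house' leaves a sub-description the original still satisfies.
(d) Entailed — under negation, adding a further restriction is entailed: if no such scrubbing event occurred, none occurred with a screwdriver either.
(e) Entailed — the narrative places the carrying before the building.
(f) Entailed — the original entails any weakening of itself; this just drops 'in the kitchen', 'calmly'.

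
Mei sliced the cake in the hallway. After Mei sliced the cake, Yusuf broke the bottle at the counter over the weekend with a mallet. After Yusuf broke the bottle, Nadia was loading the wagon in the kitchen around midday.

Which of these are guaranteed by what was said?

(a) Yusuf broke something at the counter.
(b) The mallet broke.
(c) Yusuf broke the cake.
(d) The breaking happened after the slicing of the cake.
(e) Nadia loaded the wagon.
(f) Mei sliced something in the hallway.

(a), (d), (f)

(a) Entailed — the original entails any weakening of itself; this just drops 'with a mallet', 'over the weekend' and generalizes the patient.
(b) Not entailed — the bottle is what broke, not the mallet.
(c) Not entailed — Yusuf broke the bottle, not the cake; the cake belongs to the slicing event.
(d) Entailed — the narrative places the slicing before the breaking.
(e) Not entailed — 'was loading' is progressive on an accomplishment; it does not entail the completed 'loaded'.
(f) Entailed — the original entails any weakening of itself; this just generalizes the patient.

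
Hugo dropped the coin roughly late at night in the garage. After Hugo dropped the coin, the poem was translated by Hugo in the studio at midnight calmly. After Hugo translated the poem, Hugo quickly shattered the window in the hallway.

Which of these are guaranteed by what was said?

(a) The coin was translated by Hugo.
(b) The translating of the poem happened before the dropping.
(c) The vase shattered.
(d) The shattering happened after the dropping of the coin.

(d)

(a) Not entailed — Hugo translated the poem, not the coin; the coin belongs to the dropping event.
(b) Not entailed — the narrative places the dropping before the translating, not after.
(c) Not entailed — the window is what shattered, not the vase.
(d) Entailed — the narrative places the dropping before the shattering.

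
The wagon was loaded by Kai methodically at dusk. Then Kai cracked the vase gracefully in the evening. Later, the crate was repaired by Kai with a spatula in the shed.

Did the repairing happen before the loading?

no

The narrative orders the loading before the repairing.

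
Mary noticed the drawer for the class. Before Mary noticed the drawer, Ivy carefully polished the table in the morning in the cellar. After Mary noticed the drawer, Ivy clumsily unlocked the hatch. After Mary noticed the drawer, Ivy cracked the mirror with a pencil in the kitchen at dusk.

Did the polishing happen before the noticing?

yes

The narrative orders the polishing before the noticing.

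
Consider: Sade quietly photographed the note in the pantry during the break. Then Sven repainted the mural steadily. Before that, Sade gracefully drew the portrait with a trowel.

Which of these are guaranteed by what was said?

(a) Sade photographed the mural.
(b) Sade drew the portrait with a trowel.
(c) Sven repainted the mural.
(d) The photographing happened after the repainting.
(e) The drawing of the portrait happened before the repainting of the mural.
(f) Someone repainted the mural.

(a) Not entailed — Sade photographed the note, not the mural; the mural belongs to the repainting event.
(b) Entailed — the original entails any weakening of itself; this just drops 'gracefully'.
(c) Entailed — dropping 'steadily' leaves a sub-description the original still satisfies.
(d) Not entailed — the narrative places the photographing before the repainting, not after.
(e) Entailed — the narrative places the drawing before the repainting.
(f) Entailed — this follows by dropping conjuncts from the repainting event's description.

(b), (c), (e), (f)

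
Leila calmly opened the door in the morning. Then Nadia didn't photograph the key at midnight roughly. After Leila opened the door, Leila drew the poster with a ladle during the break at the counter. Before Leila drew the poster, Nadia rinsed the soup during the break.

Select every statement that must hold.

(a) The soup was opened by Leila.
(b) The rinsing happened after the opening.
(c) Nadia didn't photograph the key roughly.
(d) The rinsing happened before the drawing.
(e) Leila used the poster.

(d)

(a) Not entailed — Leila opened the door, not the soup; the soup belongs to the rinsing event.
(b) Not entailed — the narrative doesn't order the opening relative to the rinsing.
(c) Not entailed — dropping 'at midnight' under negation is not valid — the original leaves open that Nadia photographed the key some other way.
(d) Entailed — the narrative places the rinsing before the drawing.
(e) Not entailed — the poster is the patient, not an instrument — Leila used a ladle.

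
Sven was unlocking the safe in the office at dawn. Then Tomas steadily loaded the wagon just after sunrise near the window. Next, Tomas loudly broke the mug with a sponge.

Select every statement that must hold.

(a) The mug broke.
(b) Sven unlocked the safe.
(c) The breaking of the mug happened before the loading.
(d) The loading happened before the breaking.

(a) Entailed — 'Tomas broke the mug' is causative; it entails the inchoative 'the mug broke'.
(b) Not entailed — 'was unlocking' is progressive on an accomplishment; it does not entail the completed 'unlocked'.
(c) Not entailed — the narrative places the loading before the breaking, not after.
(d) Entailed — the narrative places the loading before the breaking.

(a), (d)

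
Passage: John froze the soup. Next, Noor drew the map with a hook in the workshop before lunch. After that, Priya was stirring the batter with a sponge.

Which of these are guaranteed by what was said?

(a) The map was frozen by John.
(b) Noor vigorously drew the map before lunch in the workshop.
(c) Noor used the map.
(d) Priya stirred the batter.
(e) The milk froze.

(a) Not entailed — John froze the soup, not the map; the map belongs to the drawing event.
(b) Not entailed — 'vigorously' adds information not in the original event.
(c) Not entailed — the map is the patient, not an instrument — Noor used a hook.
(d) Entailed — 'stir' is an activity; 'was stirring' entails that some stirring happened, so 'stirred' holds.
(e) Not entailed — the soup is what froze, not the milk.

(d)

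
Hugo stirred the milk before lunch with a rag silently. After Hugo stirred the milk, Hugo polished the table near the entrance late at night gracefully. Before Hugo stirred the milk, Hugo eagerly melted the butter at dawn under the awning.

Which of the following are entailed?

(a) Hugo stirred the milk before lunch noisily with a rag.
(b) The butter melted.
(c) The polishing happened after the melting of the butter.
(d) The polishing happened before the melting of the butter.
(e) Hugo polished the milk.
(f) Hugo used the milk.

(a) Not entailed — 'noisily' adds a manner not in (and inconsistent with) the original.
(b) Entailed — 'Hugo melted the butter' is causative; it entails the inchoative 'the butter melted'.
(c) Entailed — the narrative places the melting before the polishing.
(d) Not entailed — the narrative places the melting before the polishing, not after.
(e) Not entailed — Hugo polished the table, not the milk; the milk belongs to the stirring event.
(f) Not entailed — the milk is the patient, not an instrument — Hugo used a rag.

(b), (c)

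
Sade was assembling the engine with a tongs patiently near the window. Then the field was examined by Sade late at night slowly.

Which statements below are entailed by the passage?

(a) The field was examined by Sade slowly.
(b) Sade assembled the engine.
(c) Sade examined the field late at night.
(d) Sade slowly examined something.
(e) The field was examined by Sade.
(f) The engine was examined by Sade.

(a), (c), (d), (e)

(a) Entailed — this follows by dropping conjuncts from the examining event's description.
(b) Not entailed — 'was assembling' is progressive on an accomplishment; it does not entail the completed 'assembled'.
(c) Entailed — this follows by dropping conjuncts from the examining event's description.
(d) Entailed — this follows by dropping conjuncts from the examining event's description.
(e) Entailed — dropping 'late at night', 'slowly' leaves a sub-description the original still satisfies.
(f) Not entailed — Sade examined the field, not the engine; the engine belongs to the assembling event.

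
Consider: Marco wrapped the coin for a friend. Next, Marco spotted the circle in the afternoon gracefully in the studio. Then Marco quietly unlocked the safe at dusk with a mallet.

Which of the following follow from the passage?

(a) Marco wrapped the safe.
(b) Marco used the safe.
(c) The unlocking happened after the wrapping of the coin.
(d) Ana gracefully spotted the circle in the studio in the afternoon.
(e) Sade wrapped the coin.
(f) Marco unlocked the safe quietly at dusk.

(a) Not entailed — Marco wrapped the coin, not the safe; the safe belongs to the unlocking event.
(b) Not entailed — the safe is the patient, not an instrument — Marco used a mallet.
(c) Entailed — the narrative places the wrapping before the unlocking.
(d) Not entailed — the passage has Marco spotting the circle, not Ana.
(e) Not entailed — the passage has Marco wrapping the coin, not Sade.
(f) Entailed — every conjunct here is already in the original unlocking event.

(c), (f)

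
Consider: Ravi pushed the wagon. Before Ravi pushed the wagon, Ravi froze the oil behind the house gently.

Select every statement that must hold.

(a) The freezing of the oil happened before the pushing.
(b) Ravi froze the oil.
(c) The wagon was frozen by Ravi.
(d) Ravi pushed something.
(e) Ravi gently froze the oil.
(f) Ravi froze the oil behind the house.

(a) Entailed — the narrative places the freezing before the pushing.
(b) Entailed — the original entails any weakening of itself; this just drops 'gently', 'behind the house'.
(c) Not entailed — Ravi froze the oil, not the wagon; the wagon belongs to the pushing event.
(d) Entailed — this follows by dropping conjuncts from the pushing event's description.
(e) Entailed — every conjunct here is already in the original freezing event.
(f) Entailed — this follows by dropping conjuncts from the freezing event's description.

(a), (b), (d), (e), (f)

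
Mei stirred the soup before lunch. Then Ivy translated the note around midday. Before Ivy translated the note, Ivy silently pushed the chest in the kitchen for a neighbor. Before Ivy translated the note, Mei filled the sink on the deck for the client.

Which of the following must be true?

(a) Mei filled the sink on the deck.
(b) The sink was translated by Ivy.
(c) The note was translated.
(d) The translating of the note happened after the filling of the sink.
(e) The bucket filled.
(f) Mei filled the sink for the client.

(a), (c), (d), (f)

(a) Entailed — dropping 'for the client' leaves a sub-description the original still satisfies.
(b) Not entailed — Ivy translated the note, not the sink; the sink belongs to the filling event.
(c) Entailed — dropping 'around midday' and generalizing the agent leaves a sub-description the original still satisfies.
(d) Entailed — the narrative places the filling before the translating.
(e) Not entailed — the sink is what filled, not the bucket.
(f) Entailed — the original entails any weakening of itself; this just drops 'on the deck'.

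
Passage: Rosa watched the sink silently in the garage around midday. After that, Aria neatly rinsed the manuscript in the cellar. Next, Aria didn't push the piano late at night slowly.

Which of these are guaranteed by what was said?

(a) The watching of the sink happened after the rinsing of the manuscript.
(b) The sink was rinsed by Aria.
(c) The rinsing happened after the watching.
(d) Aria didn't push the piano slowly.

(a) Not entailed — the narrative places the watching before the rinsing, not after.
(b) Not entailed — Aria rinsed the manuscript, not the sink; the sink belongs to the watching event.
(c) Entailed — the narrative places the watching before the rinsing.
(d) Not entailed — dropping 'late at night' under negation is not valid — the original leaves open that Aria pushed the piano some other way.

(c)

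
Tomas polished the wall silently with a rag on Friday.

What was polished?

the wall

'the wall' marks the patient of the polishing event.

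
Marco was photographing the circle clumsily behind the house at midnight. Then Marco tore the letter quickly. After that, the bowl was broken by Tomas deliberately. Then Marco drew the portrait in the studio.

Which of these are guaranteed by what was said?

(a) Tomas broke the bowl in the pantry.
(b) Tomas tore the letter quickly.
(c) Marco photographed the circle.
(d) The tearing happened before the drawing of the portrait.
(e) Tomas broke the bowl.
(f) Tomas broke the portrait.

(a) Not entailed — 'in the pantry' adds information not in the original event.
(b) Not entailed — the passage has Marco tearing the letter, not Tomas.
(c) Not entailed — 'was photographing' is progressive on an accomplishment; it does not entail the completed 'photographed'.
(d) Entailed — the narrative places the tearing before the drawing.
(e) Entailed — the original entails any weakening of itself; this just drops 'deliberately'.
(f) Not entailed — Tomas broke the bowl, not the portrait; the portrait belongs to the drawing event.

(d), (e)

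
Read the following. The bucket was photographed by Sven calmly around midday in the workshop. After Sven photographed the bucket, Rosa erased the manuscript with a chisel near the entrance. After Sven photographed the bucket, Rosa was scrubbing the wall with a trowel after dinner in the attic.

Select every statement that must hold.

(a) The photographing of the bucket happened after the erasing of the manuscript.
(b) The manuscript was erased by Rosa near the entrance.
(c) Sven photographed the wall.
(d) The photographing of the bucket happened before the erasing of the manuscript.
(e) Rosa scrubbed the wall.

(b), (d), (e)

(a) Not entailed — the narrative places the photographing before the erasing, not after.
(b) Entailed — this follows by dropping conjuncts from the erasing event's description.
(c) Not entailed — Sven photographed the bucket, not the wall; the wall belongs to the scrubbing event.
(d) Entailed — the narrative places the photographing before the erasing.
(e) Entailed — 'scrub' is an activity; 'was scrubbing' entails that some scrubbing happened, so 'scrubbed' holds.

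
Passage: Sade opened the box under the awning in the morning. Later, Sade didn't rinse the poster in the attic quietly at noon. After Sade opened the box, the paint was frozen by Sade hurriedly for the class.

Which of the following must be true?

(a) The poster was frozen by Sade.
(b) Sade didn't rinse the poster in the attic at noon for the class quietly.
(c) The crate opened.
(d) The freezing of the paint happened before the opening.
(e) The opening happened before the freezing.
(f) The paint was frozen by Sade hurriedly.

(b), (e), (f)

(a) Not entailed — Sade froze the paint, not the poster; the poster belongs to the rinsing event.
(b) Entailed — under negation, adding a further restriction is entailed: if no such rinsing event occurred, none occurred for the class either.
(c) Not entailed — the box is what opened, not the crate.
(d) Not entailed — the narrative places the opening before the freezing, not after.
(e) Entailed — the narrative places the opening before the freezing.
(f) Entailed — this follows by dropping conjuncts from the freezing event's description.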